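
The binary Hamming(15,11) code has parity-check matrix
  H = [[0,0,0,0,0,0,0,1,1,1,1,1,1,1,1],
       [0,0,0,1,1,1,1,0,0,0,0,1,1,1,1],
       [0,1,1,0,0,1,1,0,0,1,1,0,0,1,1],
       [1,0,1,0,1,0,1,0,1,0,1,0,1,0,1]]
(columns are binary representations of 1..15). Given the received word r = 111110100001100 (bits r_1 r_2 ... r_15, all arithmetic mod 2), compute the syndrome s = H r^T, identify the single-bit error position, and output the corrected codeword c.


s = (0, 1, 1, 1)^T, error position = 7, corrected codeword c = 111110000001100

Compute s = H r^T mod 2 one row at a time:
  s_1 = 0 + 0 + 0 + 0 + 1 + 1 + 0 + 0 = 2 ≡ 0 (mod 2).
  s_2 = 1 + 1 + 0 + 1 + 1 + 1 + 0 + 0 = 5 ≡ 1 (mod 2).
  s_3 = 1 + 1 + 0 + 1 + 0 + 0 + 0 + 0 = 3 ≡ 1 (mod 2).
  s_4 = 1 + 1 + 1 + 1 + 0 + 0 + 1 + 0 = 5 ≡ 1 (mod 2).
s = (0, 1, 1, 1)^T — this equals column 7 of H (binary 0111), so error is at position 7.
Correct: flip bit 7 of r = 111110100001100 to get c = 111110000001100.


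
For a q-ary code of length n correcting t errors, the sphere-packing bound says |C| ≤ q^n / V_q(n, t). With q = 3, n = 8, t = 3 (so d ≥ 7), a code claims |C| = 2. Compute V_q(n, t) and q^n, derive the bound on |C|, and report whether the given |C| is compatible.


V_q(n, t) = 577, q^n = 6561, Hamming bound = 11, |C| = 2 ≤ bound (satisfied).

Step 1: Compute V_q(n, t) = Σ_{j=0}^3 C(n, j) (q−1)^j.
  j = 0: C(8,0)·(2)^0 = 1·1 = 1.
  j = 1: C(8,1)·(2)^1 = 8·2 = 16.
  j = 2: C(8,2)·(2)^2 = 28·4 = 112.
  j = 3: C(8,3)·(2)^3 = 56·8 = 448.
  V_q(n, t) = 1 + 16 + 112 + 448 = 577.
Step 2: q^n = 3^8 = 6561.
Step 3: Hamming bound ⌊q^n / V_q(n,t)⌋ = ⌊6561/577⌋ = 11.
Step 4: Compare |C| = 2 to 11: satisfied.
The claimed |C| lies below the Hamming bound.


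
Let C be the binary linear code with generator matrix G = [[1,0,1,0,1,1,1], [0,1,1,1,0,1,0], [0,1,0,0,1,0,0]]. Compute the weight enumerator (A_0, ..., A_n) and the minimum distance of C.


Weight distribution: A_0 = 1, A_2 = 1, A_3 = 1, A_4 = 2, A_5 = 3. Minimum distance d = 2.

Enumerate all 2^3 = 8 messages m ∈ F_2^3.
For each, compute codeword c = mG in F_2^7, then tally its weight.
  m = 000 → c = 0000000, weight = 0.
  m = 100 → c = 1010111, weight = 5.
  m = 010 → c = 0111010, weight = 4.
  m = 110 → c = 1101101, weight = 5.
  m = 001 → c = 0100100, weight = 2.
  m = 101 → c = 1110011, weight = 5.
  m = 011 → c = 0011110, weight = 4.
  m = 111 → c = 1001001, weight = 3.
Tally weights:
  weight 0: 1 codewords.
  weight 2: 1 codewords.
  weight 3: 1 codewords.
  weight 4: 2 codewords.
  weight 5: 3 codewords.
Minimum distance d = smallest w > 0 with A_w > 0 = 2.
Sanity: Σ A_w = 8 = 2^3 = 8 ✓.


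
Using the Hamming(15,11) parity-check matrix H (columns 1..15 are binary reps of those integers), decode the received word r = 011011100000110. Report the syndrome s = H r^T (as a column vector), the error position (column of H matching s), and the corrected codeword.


s = (0, 1, 1, 0)^T, error position = 6, corrected codeword c = 011010100000110

Compute s = H r^T mod 2 one row at a time:
  s_1 = 0 + 0 + 0 + 0 + 0 + 1 + 1 + 0 = 2 ≡ 0 (mod 2).
  s_2 = 0 + 1 + 1 + 1 + 0 + 1 + 1 + 0 = 5 ≡ 1 (mod 2).
  s_3 = 1 + 1 + 1 + 1 + 0 + 0 + 1 + 0 = 5 ≡ 1 (mod 2).
  s_4 = 0 + 1 + 1 + 1 + 0 + 0 + 1 + 0 = 4 ≡ 0 (mod 2).
s = (0, 1, 1, 0)^T — this equals column 6 of H (binary 0110), so error is at position 6.
Correct: flip bit 6 of r = 011011100000110 to get c = 011010100000110.


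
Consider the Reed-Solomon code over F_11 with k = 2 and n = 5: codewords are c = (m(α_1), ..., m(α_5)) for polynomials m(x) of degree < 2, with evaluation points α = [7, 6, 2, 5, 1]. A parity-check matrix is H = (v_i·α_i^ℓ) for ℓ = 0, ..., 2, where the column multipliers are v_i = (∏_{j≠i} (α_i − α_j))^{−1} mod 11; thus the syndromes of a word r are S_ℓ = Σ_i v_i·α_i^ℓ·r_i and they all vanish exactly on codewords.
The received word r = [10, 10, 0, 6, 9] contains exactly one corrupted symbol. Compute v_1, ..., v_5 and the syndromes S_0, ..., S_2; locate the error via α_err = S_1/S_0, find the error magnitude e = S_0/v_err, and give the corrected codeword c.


S = (1, 6, 3), error at position 2, error magnitude e = 2, c = [10, 8, 0, 6, 9].

Step 1: column multipliers v_i = (∏_{j≠i}(α_i − α_j))^{−1} mod 11.
  i = 1 (α = 7): (7−6)(7−2)(7−5)(7−1) = 1·5·2·6 = 60 ≡ 5, so v_1 = 5^{−1} = 9 (mod 11).
  i = 2 (α = 6): (6−7)(6−2)(6−5)(6−1) = (−1)·4·1·5 = −20 ≡ 2, so v_2 = 2^{−1} = 6 (mod 11).
  i = 3 (α = 2): (2−7)(2−6)(2−5)(2−1) = (−5)·(−4)·(−3)·1 = −60 ≡ 6, so v_3 = 6^{−1} = 2 (mod 11).
  i = 4 (α = 5): (5−7)(5−6)(5−2)(5−1) = (−2)·(−1)·3·4 = 24 ≡ 2, so v_4 = 2^{−1} = 6 (mod 11).
  i = 5 (α = 1): (1−7)(1−6)(1−2)(1−5) = (−6)·(−5)·(−1)·(−4) = 120 ≡ 10, so v_5 = 10^{−1} = 10 (mod 11).
  v = [9, 6, 2, 6, 10].
Step 2: syndromes of r = [10, 10, 0, 6, 9] (all sums mod 11).
  S_0 = Σ v_i r_i = 9·10 + 6·10 + 2·0 + 6·6 + 10·9 = 276 ≡ 1.
  S_1 = Σ v_i α_i r_i = 9·7·10 + 6·6·10 + 2·2·0 + 6·5·6 + 10·1·9 = 1260 ≡ 6.
  α_i^2 mod 11 = [5, 3, 4, 3, 1].
  S_2 = Σ v_i α_i^2 r_i = 9·5·10 + 6·3·10 + 2·4·0 + 6·3·6 + 10·1·9 = 828 ≡ 3.
  S = (1, 6, 3) ≠ 0, so r is not a codeword (an error is present).
Step 3: locate the error. For a single error e at position i, S_ℓ = v_i·e·α_i^ℓ, so α_err = S_1/S_0.
  S_0^{−1} = 1^{−1} = 1 (mod 11), so α_err = 6·1 = 6 ≡ 6 = α_2. Error position i = 2.
  Consistency check: S_2/S_1 = 3·2 = 6 ≡ 6 = α_err ✓ (single-error assumption holds).
Step 4: error magnitude e = S_0/v_2 = S_0·∏_{j≠2}(α_2 − α_j) = 1·2 = 2 ≡ 2 (mod 11).
Step 5: correct position 2: c_2 = r_2 − e = 10 − 2 ≡ 8 (mod 11). Hence c = [10, 8, 0, 6, 9].
  Check: interpolating c through the α_i gives m(x) = 7 + 2·x (degree < 2) with m(α_i) = c_i for every i, so c is indeed a codeword.


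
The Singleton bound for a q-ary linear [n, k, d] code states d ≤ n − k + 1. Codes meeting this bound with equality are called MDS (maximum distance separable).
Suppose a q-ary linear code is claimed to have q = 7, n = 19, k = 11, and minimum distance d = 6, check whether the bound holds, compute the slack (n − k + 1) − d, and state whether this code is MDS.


Singleton RHS = n − k + 1 = 9, slack = 3, bound satisfied, not MDS.

Singleton bound: d ≤ n − k + 1.
Here n = 19, k = 11, so n − k + 1 = 9.
Given d = 6, check d ≤ 9: YES.
Slack = (n − k + 1) − d = 3.
The code is NOT MDS (slack = 3 > 0).
Description: the claimed parameters are [19, 11, 6]_7; such a code would be non-MDS.


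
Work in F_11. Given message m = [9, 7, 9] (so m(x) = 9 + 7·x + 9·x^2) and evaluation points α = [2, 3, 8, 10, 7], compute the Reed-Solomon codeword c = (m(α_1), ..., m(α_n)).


c = [4, 1, 3, 0, 4]

Message polynomial: m(x) = 9 + 7·x + 9·x^2 (mod 11).
For each evaluation point α_i, compute m(α_i) mod 11:
  α_1 = 2: Horner steps 9 → 3 → 4, so m(2) = 4.
  α_2 = 3: Horner steps 9 → 1 → 1, so m(3) = 1.
  α_3 = 8: Horner steps 9 → 2 → 3, so m(8) = 3.
  α_4 = 10: Horner steps 9 → 9 → 0, so m(10) = 0.
  α_5 = 7: Horner steps 9 → 4 → 4, so m(7) = 4.
Codeword c = [4, 1, 3, 0, 4] ∈ F_11^5.


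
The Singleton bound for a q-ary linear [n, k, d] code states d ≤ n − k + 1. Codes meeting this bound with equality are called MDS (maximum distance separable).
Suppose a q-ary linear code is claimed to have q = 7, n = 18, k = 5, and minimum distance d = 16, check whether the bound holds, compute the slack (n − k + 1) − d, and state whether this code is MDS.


Singleton RHS = n − k + 1 = 14, slack = -2, bound violated (no such code; not MDS).

Singleton bound: d ≤ n − k + 1.
Here n = 18, k = 5, so n − k + 1 = 14.
Given d = 16, check d ≤ 14: NO.
Slack = (n − k + 1) − d = -2.
The slack is negative: d = 16 exceeds n − k + 1 = 14 by 2, so the Singleton bound is violated and no linear [18, 5, 16]_7 code can exist. In particular it is not MDS (MDS requires d = n − k + 1 exactly).
Description: the claimed parameters are [18, 5, 16]_7; such a code would be impossible (violates the Singleton bound).


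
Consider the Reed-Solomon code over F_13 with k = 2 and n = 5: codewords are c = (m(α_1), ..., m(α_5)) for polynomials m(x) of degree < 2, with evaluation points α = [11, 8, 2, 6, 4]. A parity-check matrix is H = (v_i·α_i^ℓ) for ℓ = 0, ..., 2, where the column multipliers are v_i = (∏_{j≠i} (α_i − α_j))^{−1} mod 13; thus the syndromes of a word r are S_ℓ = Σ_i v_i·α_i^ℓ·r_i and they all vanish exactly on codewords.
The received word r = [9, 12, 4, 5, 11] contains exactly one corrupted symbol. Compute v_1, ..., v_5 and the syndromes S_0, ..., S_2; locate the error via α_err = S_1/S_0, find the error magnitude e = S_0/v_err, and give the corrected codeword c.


S = (5, 3, 7), error at position 1, error magnitude e = 6, c = [3, 12, 4, 5, 11].

Step 1: column multipliers v_i = (∏_{j≠i}(α_i − α_j))^{−1} mod 13.
  i = 1 (α = 11): (11−8)(11−2)(11−6)(11−4) = 3·9·5·7 = 945 ≡ 9, so v_1 = 9^{−1} = 3 (mod 13).
  i = 2 (α = 8): (8−11)(8−2)(8−6)(8−4) = (−3)·6·2·4 = −144 ≡ 12, so v_2 = 12^{−1} = 12 (mod 13).
  i = 3 (α = 2): (2−11)(2−8)(2−6)(2−4) = (−9)·(−6)·(−4)·(−2) = 432 ≡ 3, so v_3 = 3^{−1} = 9 (mod 13).
  i = 4 (α = 6): (6−11)(6−8)(6−2)(6−4) = (−5)·(−2)·4·2 = 80 ≡ 2, so v_4 = 2^{−1} = 7 (mod 13).
  i = 5 (α = 4): (4−11)(4−8)(4−2)(4−6) = (−7)·(−4)·2·(−2) = −112 ≡ 5, so v_5 = 5^{−1} = 8 (mod 13).
  v = [3, 12, 9, 7, 8].
Step 2: syndromes of r = [9, 12, 4, 5, 11] (all sums mod 13).
  S_0 = Σ v_i r_i = 3·9 + 12·12 + 9·4 + 7·5 + 8·11 = 330 ≡ 5.
  S_1 = Σ v_i α_i r_i = 3·11·9 + 12·8·12 + 9·2·4 + 7·6·5 + 8·4·11 = 2083 ≡ 3.
  α_i^2 mod 13 = [4, 12, 4, 10, 3].
  S_2 = Σ v_i α_i^2 r_i = 3·4·9 + 12·12·12 + 9·4·4 + 7·10·5 + 8·3·11 = 2594 ≡ 7.
  S = (5, 3, 7) ≠ 0, so r is not a codeword (an error is present).
Step 3: locate the error. For a single error e at position i, S_ℓ = v_i·e·α_i^ℓ, so α_err = S_1/S_0.
  S_0^{−1} = 5^{−1} = 8 (mod 13), so α_err = 3·8 = 24 ≡ 11 = α_1. Error position i = 1.
  Consistency check: S_2/S_1 = 7·9 = 63 ≡ 11 = α_err ✓ (single-error assumption holds).
Step 4: error magnitude e = S_0/v_1 = S_0·∏_{j≠1}(α_1 − α_j) = 5·9 = 45 ≡ 6 (mod 13).
Step 5: correct position 1: c_1 = r_1 − e = 9 − 6 ≡ 3 (mod 13). Hence c = [3, 12, 4, 5, 11].
  Check: interpolating c through the α_i gives m(x) = 10 + 10·x (degree < 2) with m(α_i) = c_i for every i, so c is indeed a codeword.


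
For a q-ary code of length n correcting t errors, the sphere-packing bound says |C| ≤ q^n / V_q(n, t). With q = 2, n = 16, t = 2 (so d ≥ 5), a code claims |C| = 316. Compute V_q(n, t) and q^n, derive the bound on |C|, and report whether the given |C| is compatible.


V_q(n, t) = 137, q^n = 65536, Hamming bound = 478, |C| = 316 ≤ bound (satisfied).

Step 1: Compute V_q(n, t) = Σ_{j=0}^2 C(n, j) (q−1)^j.
  j = 0: C(16,0)·(1)^0 = 1·1 = 1.
  j = 1: C(16,1)·(1)^1 = 16·1 = 16.
  j = 2: C(16,2)·(1)^2 = 120·1 = 120.
  V_q(n, t) = 1 + 16 + 120 = 137.
Step 2: q^n = 2^16 = 65536.
Step 3: Hamming bound ⌊q^n / V_q(n,t)⌋ = ⌊65536/137⌋ = 478.
Step 4: Compare |C| = 316 to 478: satisfied.
The claimed |C| lies below the Hamming bound.


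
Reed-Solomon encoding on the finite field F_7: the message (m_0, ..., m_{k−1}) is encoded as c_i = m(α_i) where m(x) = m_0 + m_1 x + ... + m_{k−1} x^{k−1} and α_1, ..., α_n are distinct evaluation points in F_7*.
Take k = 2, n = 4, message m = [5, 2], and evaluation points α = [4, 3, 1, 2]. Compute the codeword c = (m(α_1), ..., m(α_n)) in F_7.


c = [6, 4, 0, 2]

Message polynomial: m(x) = 5 + 2·x (mod 7).
For each evaluation point α_i, compute m(α_i) mod 7:
  α_1 = 4: Horner steps 2 → 6, so m(4) = 6.
  α_2 = 3: Horner steps 2 → 4, so m(3) = 4.
  α_3 = 1: Horner steps 2 → 0, so m(1) = 0.
  α_4 = 2: Horner steps 2 → 2, so m(2) = 2.
Codeword c = [6, 4, 0, 2] ∈ F_7^4.


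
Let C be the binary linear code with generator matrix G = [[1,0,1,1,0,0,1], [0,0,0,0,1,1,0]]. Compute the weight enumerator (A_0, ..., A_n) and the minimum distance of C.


Weight distribution: A_0 = 1, A_2 = 1, A_4 = 1, A_6 = 1. Minimum distance d = 2.

Enumerate all 2^2 = 4 messages m ∈ F_2^2.
For each, compute codeword c = mG in F_2^7, then tally its weight.
  m = 00 → c = 0000000, weight = 0.
  m = 10 → c = 1011001, weight = 4.
  m = 01 → c = 0000110, weight = 2.
  m = 11 → c = 1011111, weight = 6.
Tally weights:
  weight 0: 1 codewords.
  weight 2: 1 codewords.
  weight 4: 1 codewords.
  weight 6: 1 codewords.
Minimum distance d = smallest w > 0 with A_w > 0 = 2.
Sanity: Σ A_w = 4 = 2^2 = 4 ✓.


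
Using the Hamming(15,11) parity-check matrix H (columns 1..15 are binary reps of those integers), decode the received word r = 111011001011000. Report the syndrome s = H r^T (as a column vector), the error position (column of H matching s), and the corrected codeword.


s = (1, 1, 0, 1)^T, error position = 13, corrected codeword c = 111011001011100

Compute s = H r^T mod 2 one row at a time:
  s_1 = 0 + 1 + 0 + 1 + 1 + 0 + 0 + 0 = 3 ≡ 1 (mod 2).
  s_2 = 0 + 1 + 1 + 0 + 1 + 0 + 0 + 0 = 3 ≡ 1 (mod 2).
  s_3 = 1 + 1 + 1 + 0 + 0 + 1 + 0 + 0 = 4 ≡ 0 (mod 2).
  s_4 = 1 + 1 + 1 + 0 + 1 + 1 + 0 + 0 = 5 ≡ 1 (mod 2).
s = (1, 1, 0, 1)^T — this equals column 13 of H (binary 1101), so error is at position 13.
Correct: flip bit 13 of r = 111011001011000 to get c = 111011001011100.


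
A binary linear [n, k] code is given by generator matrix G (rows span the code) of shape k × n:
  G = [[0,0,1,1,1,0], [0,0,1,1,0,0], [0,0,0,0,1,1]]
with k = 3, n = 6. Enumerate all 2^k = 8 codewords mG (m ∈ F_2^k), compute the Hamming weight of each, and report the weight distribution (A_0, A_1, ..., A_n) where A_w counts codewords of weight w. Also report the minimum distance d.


Weight distribution: A_0 = 1, A_1 = 2, A_2 = 2, A_3 = 2, A_4 = 1. Minimum distance d = 1.

Enumerate all 2^3 = 8 messages m ∈ F_2^3.
For each, compute codeword c = mG in F_2^6, then tally its weight.
  m = 000 → c = 000000, weight = 0.
  m = 100 → c = 001110, weight = 3.
  m = 010 → c = 001100, weight = 2.
  m = 110 → c = 000010, weight = 1.
  m = 001 → c = 000011, weight = 2.
  m = 101 → c = 001101, weight = 3.
  m = 011 → c = 001111, weight = 4.
  m = 111 → c = 000001, weight = 1.
Tally weights:
  weight 0: 1 codewords.
  weight 1: 2 codewords.
  weight 2: 2 codewords.
  weight 3: 2 codewords.
  weight 4: 1 codewords.
Minimum distance d = smallest w > 0 with A_w > 0 = 1.
Sanity: Σ A_w = 8 = 2^3 = 8 ✓.


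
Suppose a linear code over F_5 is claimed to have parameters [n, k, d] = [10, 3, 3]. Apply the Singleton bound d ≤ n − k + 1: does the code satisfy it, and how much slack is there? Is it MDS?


Singleton RHS = n − k + 1 = 8, slack = 5, bound satisfied, not MDS.

Singleton bound: d ≤ n − k + 1.
Here n = 10, k = 3, so n − k + 1 = 8.
Given d = 3, check d ≤ 8: YES.
Slack = (n − k + 1) − d = 5.
The code is NOT MDS (slack = 5 > 0).
Description: the claimed parameters are [10, 3, 3]_5; such a code would be non-MDS.


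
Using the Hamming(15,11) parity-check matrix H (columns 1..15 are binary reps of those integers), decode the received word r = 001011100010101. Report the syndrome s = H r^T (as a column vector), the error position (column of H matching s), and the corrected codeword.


s = (1, 1, 1, 0)^T, error position = 14, corrected codeword c = 001011100010111

Compute s = H r^T mod 2 one row at a time:
  s_1 = 0 + 0 + 0 + 1 + 0 + 1 + 0 + 1 = 3 ≡ 1 (mod 2).
  s_2 = 0 + 1 + 1 + 1 + 0 + 1 + 0 + 1 = 5 ≡ 1 (mod 2).
  s_3 = 0 + 1 + 1 + 1 + 0 + 1 + 0 + 1 = 5 ≡ 1 (mod 2).
  s_4 = 0 + 1 + 1 + 1 + 0 + 1 + 1 + 1 = 6 ≡ 0 (mod 2).
s = (1, 1, 1, 0)^T — this equals column 14 of H (binary 1110), so error is at position 14.
Correct: flip bit 14 of r = 001011100010101 to get c = 001011100010111.


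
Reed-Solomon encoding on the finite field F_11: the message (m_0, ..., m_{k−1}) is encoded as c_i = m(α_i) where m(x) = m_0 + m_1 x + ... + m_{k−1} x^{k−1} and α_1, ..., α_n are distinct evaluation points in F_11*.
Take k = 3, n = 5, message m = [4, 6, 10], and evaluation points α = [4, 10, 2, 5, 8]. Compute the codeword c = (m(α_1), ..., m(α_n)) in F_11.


c = [1, 8, 1, 9, 10]

Message polynomial: m(x) = 4 + 6·x + 10·x^2 (mod 11).
For each evaluation point α_i, compute m(α_i) mod 11:
  α_1 = 4: Horner steps 10 → 2 → 1, so m(4) = 1.
  α_2 = 10: Horner steps 10 → 7 → 8, so m(10) = 8.
  α_3 = 2: Horner steps 10 → 4 → 1, so m(2) = 1.
  α_4 = 5: Horner steps 10 → 1 → 9, so m(5) = 9.
  α_5 = 8: Horner steps 10 → 9 → 10, so m(8) = 10.
Codeword c = [1, 8, 1, 9, 10] ∈ F_11^5.


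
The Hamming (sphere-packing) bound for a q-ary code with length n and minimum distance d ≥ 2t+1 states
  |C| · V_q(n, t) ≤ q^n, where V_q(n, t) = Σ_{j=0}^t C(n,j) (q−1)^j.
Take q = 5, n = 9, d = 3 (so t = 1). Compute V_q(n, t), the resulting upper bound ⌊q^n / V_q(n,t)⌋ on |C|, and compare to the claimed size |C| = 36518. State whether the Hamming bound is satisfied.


V_q(n, t) = 37, q^n = 1953125, Hamming bound = 52787, |C| = 36518 ≤ bound (satisfied).

Step 1: Compute V_q(n, t) = Σ_{j=0}^1 C(n, j) (q−1)^j.
  j = 0: C(9,0)·(4)^0 = 1·1 = 1.
  j = 1: C(9,1)·(4)^1 = 9·4 = 36.
  V_q(n, t) = 1 + 36 = 37.
Step 2: q^n = 5^9 = 1953125.
Step 3: Hamming bound ⌊q^n / V_q(n,t)⌋ = ⌊1953125/37⌋ = 52787.
Step 4: Compare |C| = 36518 to 52787: satisfied.
The claimed |C| lies below the Hamming bound.


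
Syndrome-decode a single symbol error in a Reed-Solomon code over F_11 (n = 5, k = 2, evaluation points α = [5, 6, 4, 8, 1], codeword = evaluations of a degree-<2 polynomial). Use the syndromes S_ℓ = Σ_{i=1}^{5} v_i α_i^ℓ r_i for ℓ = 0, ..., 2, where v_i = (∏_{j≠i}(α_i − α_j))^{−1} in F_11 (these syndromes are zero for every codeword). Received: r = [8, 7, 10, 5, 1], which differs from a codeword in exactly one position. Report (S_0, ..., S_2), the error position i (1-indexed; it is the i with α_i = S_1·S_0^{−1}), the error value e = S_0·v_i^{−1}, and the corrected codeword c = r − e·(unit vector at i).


S = (5, 9, 3), error at position 3, error magnitude e = 1, c = [8, 7, 9, 5, 1].

Step 1: column multipliers v_i = (∏_{j≠i}(α_i − α_j))^{−1} mod 11.
  i = 1 (α = 5): (5−6)(5−4)(5−8)(5−1) = (−1)·1·(−3)·4 = 12 ≡ 1, so v_1 = 1^{−1} = 1 (mod 11).
  i = 2 (α = 6): (6−5)(6−4)(6−8)(6−1) = 1·2·(−2)·5 = −20 ≡ 2, so v_2 = 2^{−1} = 6 (mod 11).
  i = 3 (α = 4): (4−5)(4−6)(4−8)(4−1) = (−1)·(−2)·(−4)·3 = −24 ≡ 9, so v_3 = 9^{−1} = 5 (mod 11).
  i = 4 (α = 8): (8−5)(8−6)(8−4)(8−1) = 3·2·4·7 = 168 ≡ 3, so v_4 = 3^{−1} = 4 (mod 11).
  i = 5 (α = 1): (1−5)(1−6)(1−4)(1−8) = (−4)·(−5)·(−3)·(−7) = 420 ≡ 2, so v_5 = 2^{−1} = 6 (mod 11).
  v = [1, 6, 5, 4, 6].
Step 2: syndromes of r = [8, 7, 10, 5, 1] (all sums mod 11).
  S_0 = Σ v_i r_i = 1·8 + 6·7 + 5·10 + 4·5 + 6·1 = 126 ≡ 5.
  S_1 = Σ v_i α_i r_i = 1·5·8 + 6·6·7 + 5·4·10 + 4·8·5 + 6·1·1 = 658 ≡ 9.
  α_i^2 mod 11 = [3, 3, 5, 9, 1].
  S_2 = Σ v_i α_i^2 r_i = 1·3·8 + 6·3·7 + 5·5·10 + 4·9·5 + 6·1·1 = 586 ≡ 3.
  S = (5, 9, 3) ≠ 0, so r is not a codeword (an error is present).
Step 3: locate the error. For a single error e at position i, S_ℓ = v_i·e·α_i^ℓ, so α_err = S_1/S_0.
  S_0^{−1} = 5^{−1} = 9 (mod 11), so α_err = 9·9 = 81 ≡ 4 = α_3. Error position i = 3.
  Consistency check: S_2/S_1 = 3·5 = 15 ≡ 4 = α_err ✓ (single-error assumption holds).
Step 4: error magnitude e = S_0/v_3 = S_0·∏_{j≠3}(α_3 − α_j) = 5·9 = 45 ≡ 1 (mod 11).
Step 5: correct position 3: c_3 = r_3 − e = 10 − 1 ≡ 9 (mod 11). Hence c = [8, 7, 9, 5, 1].
  Check: interpolating c through the α_i gives m(x) = 2 + 10·x (degree < 2) with m(α_i) = c_i for every i, so c is indeed a codeword.


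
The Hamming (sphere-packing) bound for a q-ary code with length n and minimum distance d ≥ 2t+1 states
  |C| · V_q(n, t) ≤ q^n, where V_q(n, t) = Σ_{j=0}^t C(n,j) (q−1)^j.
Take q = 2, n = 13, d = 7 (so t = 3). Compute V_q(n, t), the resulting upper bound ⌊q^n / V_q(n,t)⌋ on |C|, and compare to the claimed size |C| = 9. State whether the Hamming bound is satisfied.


V_q(n, t) = 378, q^n = 8192, Hamming bound = 21, |C| = 9 ≤ bound (satisfied).

Step 1: Compute V_q(n, t) = Σ_{j=0}^3 C(n, j) (q−1)^j.
  j = 0: C(13,0)·(1)^0 = 1·1 = 1.
  j = 1: C(13,1)·(1)^1 = 13·1 = 13.
  j = 2: C(13,2)·(1)^2 = 78·1 = 78.
  j = 3: C(13,3)·(1)^3 = 286·1 = 286.
  V_q(n, t) = 1 + 13 + 78 + 286 = 378.
Step 2: q^n = 2^13 = 8192.
Step 3: Hamming bound ⌊q^n / V_q(n,t)⌋ = ⌊8192/378⌋ = 21.
Step 4: Compare |C| = 9 to 21: satisfied.
The claimed |C| lies below the Hamming bound.


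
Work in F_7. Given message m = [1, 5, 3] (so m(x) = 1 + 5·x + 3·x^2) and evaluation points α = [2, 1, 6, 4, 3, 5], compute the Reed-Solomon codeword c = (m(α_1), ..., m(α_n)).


c = [2, 2, 6, 6, 1, 3]

Message polynomial: m(x) = 1 + 5·x + 3·x^2 (mod 7).
For each evaluation point α_i, compute m(α_i) mod 7:
  α_1 = 2: Horner steps 3 → 4 → 2, so m(2) = 2.
  α_2 = 1: Horner steps 3 → 1 → 2, so m(1) = 2.
  α_3 = 6: Horner steps 3 → 2 → 6, so m(6) = 6.
  α_4 = 4: Horner steps 3 → 3 → 6, so m(4) = 6.
  α_5 = 3: Horner steps 3 → 0 → 1, so m(3) = 1.
  α_6 = 5: Horner steps 3 → 6 → 3, so m(5) = 3.
Codeword c = [2, 2, 6, 6, 1, 3] ∈ F_7^6.


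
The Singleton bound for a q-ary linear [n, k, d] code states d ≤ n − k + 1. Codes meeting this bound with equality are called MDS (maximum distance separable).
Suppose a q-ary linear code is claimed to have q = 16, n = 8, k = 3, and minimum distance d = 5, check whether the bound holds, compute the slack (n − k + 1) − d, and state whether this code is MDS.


Singleton RHS = n − k + 1 = 6, slack = 1, bound satisfied, not MDS.

Singleton bound: d ≤ n − k + 1.
Here n = 8, k = 3, so n − k + 1 = 6.
Given d = 5, check d ≤ 6: YES.
Slack = (n − k + 1) − d = 1.
The code is NOT MDS (slack = 1 > 0).
Description: the claimed parameters are [8, 3, 5]_16; such a code would be non-MDS.


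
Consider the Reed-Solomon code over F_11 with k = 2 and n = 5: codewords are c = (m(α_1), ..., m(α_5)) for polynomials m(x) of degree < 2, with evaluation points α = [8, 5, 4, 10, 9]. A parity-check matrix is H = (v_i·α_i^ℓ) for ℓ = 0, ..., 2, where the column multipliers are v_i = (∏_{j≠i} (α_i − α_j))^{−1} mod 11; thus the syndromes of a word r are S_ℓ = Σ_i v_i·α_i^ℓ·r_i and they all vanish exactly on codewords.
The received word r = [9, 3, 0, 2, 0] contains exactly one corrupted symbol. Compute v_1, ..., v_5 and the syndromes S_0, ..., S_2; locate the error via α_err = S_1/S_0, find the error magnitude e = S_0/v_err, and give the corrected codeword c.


S = (1, 4, 5), error at position 3, error magnitude e = 10, c = [9, 3, 1, 2, 0].

Step 1: column multipliers v_i = (∏_{j≠i}(α_i − α_j))^{−1} mod 11.
  i = 1 (α = 8): (8−5)(8−4)(8−10)(8−9) = 3·4·(−2)·(−1) = 24 ≡ 2, so v_1 = 2^{−1} = 6 (mod 11).
  i = 2 (α = 5): (5−8)(5−4)(5−10)(5−9) = (−3)·1·(−5)·(−4) = −60 ≡ 6, so v_2 = 6^{−1} = 2 (mod 11).
  i = 3 (α = 4): (4−8)(4−5)(4−10)(4−9) = (−4)·(−1)·(−6)·(−5) = 120 ≡ 10, so v_3 = 10^{−1} = 10 (mod 11).
  i = 4 (α = 10): (10−8)(10−5)(10−4)(10−9) = 2·5·6·1 = 60 ≡ 5, so v_4 = 5^{−1} = 9 (mod 11).
  i = 5 (α = 9): (9−8)(9−5)(9−4)(9−10) = 1·4·5·(−1) = −20 ≡ 2, so v_5 = 2^{−1} = 6 (mod 11).
  v = [6, 2, 10, 9, 6].
Step 2: syndromes of r = [9, 3, 0, 2, 0] (all sums mod 11).
  S_0 = Σ v_i r_i = 6·9 + 2·3 + 10·0 + 9·2 + 6·0 = 78 ≡ 1.
  S_1 = Σ v_i α_i r_i = 6·8·9 + 2·5·3 + 10·4·0 + 9·10·2 + 6·9·0 = 642 ≡ 4.
  α_i^2 mod 11 = [9, 3, 5, 1, 4].
  S_2 = Σ v_i α_i^2 r_i = 6·9·9 + 2·3·3 + 10·5·0 + 9·1·2 + 6·4·0 = 522 ≡ 5.
  S = (1, 4, 5) ≠ 0, so r is not a codeword (an error is present).
Step 3: locate the error. For a single error e at position i, S_ℓ = v_i·e·α_i^ℓ, so α_err = S_1/S_0.
  S_0^{−1} = 1^{−1} = 1 (mod 11), so α_err = 4·1 = 4 ≡ 4 = α_3. Error position i = 3.
  Consistency check: S_2/S_1 = 5·3 = 15 ≡ 4 = α_err ✓ (single-error assumption holds).
Step 4: error magnitude e = S_0/v_3 = S_0·∏_{j≠3}(α_3 − α_j) = 1·10 = 10 ≡ 10 (mod 11).
Step 5: correct position 3: c_3 = r_3 − e = 0 − 10 ≡ 1 (mod 11). Hence c = [9, 3, 1, 2, 0].
  Check: interpolating c through the α_i gives m(x) = 4 + 2·x (degree < 2) with m(α_i) = c_i for every i, so c is indeed a codeword.


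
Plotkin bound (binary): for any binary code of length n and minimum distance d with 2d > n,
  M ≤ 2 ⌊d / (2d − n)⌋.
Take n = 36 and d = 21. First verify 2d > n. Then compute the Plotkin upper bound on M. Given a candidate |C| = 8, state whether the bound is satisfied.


Plotkin bound M ≤ 6; given |C| = 8 > bound (violated).

Check applicability: 2d = 42, n = 36.
2d − n = 6 > 0, so Plotkin applies.
Compute d/(2d−n) = 21/6 ≈ 3.5000.
⌊d/(2d−n)⌋ = 3.
Plotkin bound: M ≤ 2·3 = 6.
Given |C| = 8, check: VIOLATED.
This |C| is above the Plotkin bound, so no binary code with n = 36, d = 21 and 8 codewords exists.


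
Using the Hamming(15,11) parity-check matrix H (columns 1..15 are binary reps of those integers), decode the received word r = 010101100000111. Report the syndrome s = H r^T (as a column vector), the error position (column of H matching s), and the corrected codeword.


s = (1, 0, 1, 1)^T, error position = 11, corrected codeword c = 010101100010111

Compute s = H r^T mod 2 one row at a time:
  s_1 = 0 + 0 + 0 + 0 + 0 + 1 + 1 + 1 = 3 ≡ 1 (mod 2).
  s_2 = 1 + 0 + 1 + 1 + 0 + 1 + 1 + 1 = 6 ≡ 0 (mod 2).
  s_3 = 1 + 0 + 1 + 1 + 0 + 0 + 1 + 1 = 5 ≡ 1 (mod 2).
  s_4 = 0 + 0 + 0 + 1 + 0 + 0 + 1 + 1 = 3 ≡ 1 (mod 2).
s = (1, 0, 1, 1)^T — this equals column 11 of H (binary 1011), so error is at position 11.
Correct: flip bit 11 of r = 010101100000111 to get c = 010101100010111.


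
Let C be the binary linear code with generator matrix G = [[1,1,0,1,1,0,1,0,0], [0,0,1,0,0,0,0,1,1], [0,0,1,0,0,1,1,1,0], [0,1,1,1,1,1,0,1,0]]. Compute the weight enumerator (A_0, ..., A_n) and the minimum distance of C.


Weight distribution: A_0 = 1, A_1 = 1, A_3 = 2, A_4 = 4, A_5 = 3, A_6 = 2, A_7 = 2, A_8 = 1. Minimum distance d = 1.

Enumerate all 2^4 = 16 messages m ∈ F_2^4.
For each, compute codeword c = mG in F_2^9, then tally its weight.
  m = 0000 → c = 000000000, weight = 0.
  m = 1000 → c = 110110100, weight = 5.
  m = 0100 → c = 001000011, weight = 3.
  m = 1100 → c = 111110111, weight = 8.
  m = 0010 → c = 001001110, weight = 4.
  m = 1010 → c = 111111010, weight = 7.
  m = 0110 → c = 000001101, weight = 3.
  m = 1110 → c = 110111001, weight = 6.
  m = 0001 → c = 011111010, weight = 6.
  m = 1001 → c = 101001110, weight = 5.
  m = 0101 → c = 010111001, weight = 5.
  m = 1101 → c = 100001101, weight = 4.
  m = 0011 → c = 010110100, weight = 4.
  m = 1011 → c = 100000000, weight = 1.
  m = 0111 → c = 011110111, weight = 7.
  m = 1111 → c = 101000011, weight = 4.
Tally weights:
  weight 0: 1 codewords.
  weight 1: 1 codewords.
  weight 3: 2 codewords.
  weight 4: 4 codewords.
  weight 5: 3 codewords.
  weight 6: 2 codewords.
  weight 7: 2 codewords.
  weight 8: 1 codewords.
Minimum distance d = smallest w > 0 with A_w > 0 = 1.
Sanity: Σ A_w = 16 = 2^4 = 16 ✓.


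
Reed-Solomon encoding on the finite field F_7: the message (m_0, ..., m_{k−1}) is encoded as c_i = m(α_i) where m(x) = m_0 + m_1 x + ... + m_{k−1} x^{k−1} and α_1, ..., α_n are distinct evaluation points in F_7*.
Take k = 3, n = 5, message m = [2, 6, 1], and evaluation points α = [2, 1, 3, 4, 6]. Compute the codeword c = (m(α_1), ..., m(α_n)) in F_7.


c = [4, 2, 1, 0, 4]

Message polynomial: m(x) = 2 + 6·x + 1·x^2 (mod 7).
For each evaluation point α_i, compute m(α_i) mod 7:
  α_1 = 2: Horner steps 1 → 1 → 4, so m(2) = 4.
  α_2 = 1: Horner steps 1 → 0 → 2, so m(1) = 2.
  α_3 = 3: Horner steps 1 → 2 → 1, so m(3) = 1.
  α_4 = 4: Horner steps 1 → 3 → 0, so m(4) = 0.
  α_5 = 6: Horner steps 1 → 5 → 4, so m(6) = 4.
Codeword c = [4, 2, 1, 0, 4] ∈ F_7^5.


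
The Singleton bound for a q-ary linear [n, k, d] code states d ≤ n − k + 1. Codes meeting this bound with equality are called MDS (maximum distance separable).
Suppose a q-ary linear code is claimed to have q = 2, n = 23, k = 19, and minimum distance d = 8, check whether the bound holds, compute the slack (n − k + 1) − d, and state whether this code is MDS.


Singleton RHS = n − k + 1 = 5, slack = -3, bound violated (no such code; not MDS).

Singleton bound: d ≤ n − k + 1.
Here n = 23, k = 19, so n − k + 1 = 5.
Given d = 8, check d ≤ 5: NO.
Slack = (n − k + 1) − d = -3.
The slack is negative: d = 8 exceeds n − k + 1 = 5 by 3, so the Singleton bound is violated and no linear [23, 19, 8]_2 code can exist. In particular it is not MDS (MDS requires d = n − k + 1 exactly).
Description: the claimed parameters are [23, 19, 8]_2; such a code would be impossible (violates the Singleton bound).


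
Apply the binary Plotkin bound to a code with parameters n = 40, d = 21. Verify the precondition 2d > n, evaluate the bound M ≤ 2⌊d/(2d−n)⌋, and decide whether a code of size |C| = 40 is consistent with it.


Plotkin bound M ≤ 20; given |C| = 40 > bound (violated).

Check applicability: 2d = 42, n = 40.
2d − n = 2 > 0, so Plotkin applies.
Compute d/(2d−n) = 21/2 ≈ 10.5000.
⌊d/(2d−n)⌋ = 10.
Plotkin bound: M ≤ 2·10 = 20.
Given |C| = 40, check: VIOLATED.
This |C| is above the Plotkin bound, so no binary code with n = 40, d = 21 and 40 codewords exists.


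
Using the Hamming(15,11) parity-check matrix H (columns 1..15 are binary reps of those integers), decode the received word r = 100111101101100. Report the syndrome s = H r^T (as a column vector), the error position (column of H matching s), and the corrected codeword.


s = (0, 0, 1, 1)^T, error position = 3, corrected codeword c = 101111101101100

Compute s = H r^T mod 2 one row at a time:
  s_1 = 0 + 1 + 1 + 0 + 1 + 1 + 0 + 0 = 4 ≡ 0 (mod 2).
  s_2 = 1 + 1 + 1 + 1 + 1 + 1 + 0 + 0 = 6 ≡ 0 (mod 2).
  s_3 = 0 + 0 + 1 + 1 + 1 + 0 + 0 + 0 = 3 ≡ 1 (mod 2).
  s_4 = 1 + 0 + 1 + 1 + 1 + 0 + 1 + 0 = 5 ≡ 1 (mod 2).
s = (0, 0, 1, 1)^T — this equals column 3 of H (binary 0011), so error is at position 3.
Correct: flip bit 3 of r = 100111101101100 to get c = 101111101101100.


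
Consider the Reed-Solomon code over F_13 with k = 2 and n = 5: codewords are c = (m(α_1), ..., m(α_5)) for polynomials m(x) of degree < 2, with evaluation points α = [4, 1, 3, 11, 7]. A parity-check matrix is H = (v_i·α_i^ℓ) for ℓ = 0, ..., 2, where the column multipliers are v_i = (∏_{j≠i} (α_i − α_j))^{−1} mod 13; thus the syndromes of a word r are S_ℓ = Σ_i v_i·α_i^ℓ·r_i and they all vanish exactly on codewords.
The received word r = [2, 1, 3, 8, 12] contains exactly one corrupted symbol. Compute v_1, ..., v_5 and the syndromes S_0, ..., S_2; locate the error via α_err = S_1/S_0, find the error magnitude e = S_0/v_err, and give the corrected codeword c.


S = (1, 1, 1), error at position 2, error magnitude e = 9, c = [2, 5, 3, 8, 12].

Step 1: column multipliers v_i = (∏_{j≠i}(α_i − α_j))^{−1} mod 13.
  i = 1 (α = 4): (4−1)(4−3)(4−11)(4−7) = 3·1·(−7)·(−3) = 63 ≡ 11, so v_1 = 11^{−1} = 6 (mod 13).
  i = 2 (α = 1): (1−4)(1−3)(1−11)(1−7) = (−3)·(−2)·(−10)·(−6) = 360 ≡ 9, so v_2 = 9^{−1} = 3 (mod 13).
  i = 3 (α = 3): (3−4)(3−1)(3−11)(3−7) = (−1)·2·(−8)·(−4) = −64 ≡ 1, so v_3 = 1^{−1} = 1 (mod 13).
  i = 4 (α = 11): (11−4)(11−1)(11−3)(11−7) = 7·10·8·4 = 2240 ≡ 4, so v_4 = 4^{−1} = 10 (mod 13).
  i = 5 (α = 7): (7−4)(7−1)(7−3)(7−11) = 3·6·4·(−4) = −288 ≡ 11, so v_5 = 11^{−1} = 6 (mod 13).
  v = [6, 3, 1, 10, 6].
Step 2: syndromes of r = [2, 1, 3, 8, 12] (all sums mod 13).
  S_0 = Σ v_i r_i = 6·2 + 3·1 + 1·3 + 10·8 + 6·12 = 170 ≡ 1.
  S_1 = Σ v_i α_i r_i = 6·4·2 + 3·1·1 + 1·3·3 + 10·11·8 + 6·7·12 = 1444 ≡ 1.
  α_i^2 mod 13 = [3, 1, 9, 4, 10].
  S_2 = Σ v_i α_i^2 r_i = 6·3·2 + 3·1·1 + 1·9·3 + 10·4·8 + 6·10·12 = 1106 ≡ 1.
  S = (1, 1, 1) ≠ 0, so r is not a codeword (an error is present).
Step 3: locate the error. For a single error e at position i, S_ℓ = v_i·e·α_i^ℓ, so α_err = S_1/S_0.
  S_0^{−1} = 1^{−1} = 1 (mod 13), so α_err = 1·1 = 1 ≡ 1 = α_2. Error position i = 2.
  Consistency check: S_2/S_1 = 1·1 = 1 ≡ 1 = α_err ✓ (single-error assumption holds).
Step 4: error magnitude e = S_0/v_2 = S_0·∏_{j≠2}(α_2 − α_j) = 1·9 = 9 ≡ 9 (mod 13).
Step 5: correct position 2: c_2 = r_2 − e = 1 − 9 ≡ 5 (mod 13). Hence c = [2, 5, 3, 8, 12].
  Check: interpolating c through the α_i gives m(x) = 6 + 12·x (degree < 2) with m(α_i) = c_i for every i, so c is indeed a codeword.


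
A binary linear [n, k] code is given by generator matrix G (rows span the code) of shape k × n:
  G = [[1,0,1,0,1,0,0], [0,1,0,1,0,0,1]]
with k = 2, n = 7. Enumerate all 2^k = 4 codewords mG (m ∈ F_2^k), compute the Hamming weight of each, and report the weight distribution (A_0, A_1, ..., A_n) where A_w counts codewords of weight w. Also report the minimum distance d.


Weight distribution: A_0 = 1, A_3 = 2, A_6 = 1. Minimum distance d = 3.

Enumerate all 2^2 = 4 messages m ∈ F_2^2.
For each, compute codeword c = mG in F_2^7, then tally its weight.
  m = 00 → c = 0000000, weight = 0.
  m = 10 → c = 1010100, weight = 3.
  m = 01 → c = 0101001, weight = 3.
  m = 11 → c = 1111101, weight = 6.
Tally weights:
  weight 0: 1 codewords.
  weight 3: 2 codewords.
  weight 6: 1 codewords.
Minimum distance d = smallest w > 0 with A_w > 0 = 3.
Sanity: Σ A_w = 4 = 2^2 = 4 ✓.


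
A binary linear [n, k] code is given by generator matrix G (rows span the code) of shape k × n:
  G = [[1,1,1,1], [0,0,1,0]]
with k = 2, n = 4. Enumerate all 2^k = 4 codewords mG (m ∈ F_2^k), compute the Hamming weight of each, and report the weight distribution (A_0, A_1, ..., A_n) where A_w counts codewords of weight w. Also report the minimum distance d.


Weight distribution: A_0 = 1, A_1 = 1, A_3 = 1, A_4 = 1. Minimum distance d = 1.

Enumerate all 2^2 = 4 messages m ∈ F_2^2.
For each, compute codeword c = mG in F_2^4, then tally its weight.
  m = 00 → c = 0000, weight = 0.
  m = 10 → c = 1111, weight = 4.
  m = 01 → c = 0010, weight = 1.
  m = 11 → c = 1101, weight = 3.
Tally weights:
  weight 0: 1 codewords.
  weight 1: 1 codewords.
  weight 3: 1 codewords.
  weight 4: 1 codewords.
Minimum distance d = smallest w > 0 with A_w > 0 = 1.
Sanity: Σ A_w = 4 = 2^2 = 4 ✓.


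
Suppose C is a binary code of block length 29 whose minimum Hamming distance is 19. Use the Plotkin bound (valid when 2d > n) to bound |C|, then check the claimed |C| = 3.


Plotkin bound M ≤ 4; given |C| = 3 ≤ bound (satisfied).

Check applicability: 2d = 38, n = 29.
2d − n = 9 > 0, so Plotkin applies.
Compute d/(2d−n) = 19/9 ≈ 2.1111.
⌊d/(2d−n)⌋ = 2.
Plotkin bound: M ≤ 2·2 = 4.
Given |C| = 3, check: satisfied.
This |C| is below the Plotkin bound.


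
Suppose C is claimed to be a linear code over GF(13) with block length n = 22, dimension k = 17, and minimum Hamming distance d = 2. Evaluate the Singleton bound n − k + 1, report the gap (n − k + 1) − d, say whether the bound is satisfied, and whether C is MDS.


Singleton RHS = n − k + 1 = 6, slack = 4, bound satisfied, not MDS.

Singleton bound: d ≤ n − k + 1.
Here n = 22, k = 17, so n − k + 1 = 6.
Given d = 2, check d ≤ 6: YES.
Slack = (n − k + 1) − d = 4.
The code is NOT MDS (slack = 4 > 0).
Description: the claimed parameters are [22, 17, 2]_13; such a code would be non-MDS.


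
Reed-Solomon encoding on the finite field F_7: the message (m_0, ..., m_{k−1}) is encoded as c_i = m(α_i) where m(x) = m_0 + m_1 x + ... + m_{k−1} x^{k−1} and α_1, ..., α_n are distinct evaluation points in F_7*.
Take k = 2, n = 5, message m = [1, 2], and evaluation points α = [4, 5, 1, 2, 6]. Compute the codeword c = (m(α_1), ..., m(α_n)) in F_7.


c = [2, 4, 3, 5, 6]

Message polynomial: m(x) = 1 + 2·x (mod 7).
For each evaluation point α_i, compute m(α_i) mod 7:
  α_1 = 4: Horner steps 2 → 2, so m(4) = 2.
  α_2 = 5: Horner steps 2 → 4, so m(5) = 4.
  α_3 = 1: Horner steps 2 → 3, so m(1) = 3.
  α_4 = 2: Horner steps 2 → 5, so m(2) = 5.
  α_5 = 6: Horner steps 2 → 6, so m(6) = 6.
Codeword c = [2, 4, 3, 5, 6] ∈ F_7^5.


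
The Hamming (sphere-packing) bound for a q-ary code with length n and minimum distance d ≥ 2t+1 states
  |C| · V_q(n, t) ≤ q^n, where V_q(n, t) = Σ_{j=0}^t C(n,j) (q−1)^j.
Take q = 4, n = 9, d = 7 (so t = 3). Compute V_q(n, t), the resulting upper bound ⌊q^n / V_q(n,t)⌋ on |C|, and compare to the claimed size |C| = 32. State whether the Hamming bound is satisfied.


V_q(n, t) = 2620, q^n = 262144, Hamming bound = 100, |C| = 32 ≤ bound (satisfied).

Step 1: Compute V_q(n, t) = Σ_{j=0}^3 C(n, j) (q−1)^j.
  j = 0: C(9,0)·(3)^0 = 1·1 = 1.
  j = 1: C(9,1)·(3)^1 = 9·3 = 27.
  j = 2: C(9,2)·(3)^2 = 36·9 = 324.
  j = 3: C(9,3)·(3)^3 = 84·27 = 2268.
  V_q(n, t) = 1 + 27 + 324 + 2268 = 2620.
Step 2: q^n = 4^9 = 262144.
Step 3: Hamming bound ⌊q^n / V_q(n,t)⌋ = ⌊262144/2620⌋ = 100.
Step 4: Compare |C| = 32 to 100: satisfied.
The claimed |C| lies below the Hamming bound.


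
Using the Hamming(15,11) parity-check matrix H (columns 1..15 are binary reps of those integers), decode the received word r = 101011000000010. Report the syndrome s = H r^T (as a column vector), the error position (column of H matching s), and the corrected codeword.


s = (1, 1, 1, 1)^T, error position = 15, corrected codeword c = 101011000000011

Compute s = H r^T mod 2 one row at a time:
  s_1 = 0 + 0 + 0 + 0 + 0 + 0 + 1 + 0 = 1 ≡ 1 (mod 2).
  s_2 = 0 + 1 + 1 + 0 + 0 + 0 + 1 + 0 = 3 ≡ 1 (mod 2).
  s_3 = 0 + 1 + 1 + 0 + 0 + 0 + 1 + 0 = 3 ≡ 1 (mod 2).
  s_4 = 1 + 1 + 1 + 0 + 0 + 0 + 0 + 0 = 3 ≡ 1 (mod 2).
s = (1, 1, 1, 1)^T — this equals column 15 of H (binary 1111), so error is at position 15.
Correct: flip bit 15 of r = 101011000000010 to get c = 101011000000011.


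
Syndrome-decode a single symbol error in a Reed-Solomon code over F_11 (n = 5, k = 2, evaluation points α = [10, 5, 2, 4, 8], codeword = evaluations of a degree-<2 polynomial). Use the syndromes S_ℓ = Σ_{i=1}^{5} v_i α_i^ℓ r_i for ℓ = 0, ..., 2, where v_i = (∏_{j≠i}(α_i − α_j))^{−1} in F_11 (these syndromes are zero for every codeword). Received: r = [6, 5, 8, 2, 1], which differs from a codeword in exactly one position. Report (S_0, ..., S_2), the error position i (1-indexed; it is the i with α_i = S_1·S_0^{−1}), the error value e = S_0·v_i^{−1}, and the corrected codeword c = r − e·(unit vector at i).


S = (6, 8, 7), error at position 2, error magnitude e = 6, c = [6, 10, 8, 2, 1].

Step 1: column multipliers v_i = (∏_{j≠i}(α_i − α_j))^{−1} mod 11.
  i = 1 (α = 10): (10−5)(10−2)(10−4)(10−8) = 5·8·6·2 = 480 ≡ 7, so v_1 = 7^{−1} = 8 (mod 11).
  i = 2 (α = 5): (5−10)(5−2)(5−4)(5−8) = (−5)·3·1·(−3) = 45 ≡ 1, so v_2 = 1^{−1} = 1 (mod 11).
  i = 3 (α = 2): (2−10)(2−5)(2−4)(2−8) = (−8)·(−3)·(−2)·(−6) = 288 ≡ 2, so v_3 = 2^{−1} = 6 (mod 11).
  i = 4 (α = 4): (4−10)(4−5)(4−2)(4−8) = (−6)·(−1)·2·(−4) = −48 ≡ 7, so v_4 = 7^{−1} = 8 (mod 11).
  i = 5 (α = 8): (8−10)(8−5)(8−2)(8−4) = (−2)·3·6·4 = −144 ≡ 10, so v_5 = 10^{−1} = 10 (mod 11).
  v = [8, 1, 6, 8, 10].
Step 2: syndromes of r = [6, 5, 8, 2, 1] (all sums mod 11).
  S_0 = Σ v_i r_i = 8·6 + 1·5 + 6·8 + 8·2 + 10·1 = 127 ≡ 6.
  S_1 = Σ v_i α_i r_i = 8·10·6 + 1·5·5 + 6·2·8 + 8·4·2 + 10·8·1 = 745 ≡ 8.
  α_i^2 mod 11 = [1, 3, 4, 5, 9].
  S_2 = Σ v_i α_i^2 r_i = 8·1·6 + 1·3·5 + 6·4·8 + 8·5·2 + 10·9·1 = 425 ≡ 7.
  S = (6, 8, 7) ≠ 0, so r is not a codeword (an error is present).
Step 3: locate the error. For a single error e at position i, S_ℓ = v_i·e·α_i^ℓ, so α_err = S_1/S_0.
  S_0^{−1} = 6^{−1} = 2 (mod 11), so α_err = 8·2 = 16 ≡ 5 = α_2. Error position i = 2.
  Consistency check: S_2/S_1 = 7·7 = 49 ≡ 5 = α_err ✓ (single-error assumption holds).
Step 4: error magnitude e = S_0/v_2 = S_0·∏_{j≠2}(α_2 − α_j) = 6·1 = 6 ≡ 6 (mod 11).
Step 5: correct position 2: c_2 = r_2 − e = 5 − 6 ≡ 10 (mod 11). Hence c = [6, 10, 8, 2, 1].
  Check: interpolating c through the α_i gives m(x) = 3 + 8·x (degree < 2) with m(α_i) = c_i for every i, so c is indeed a codeword.
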